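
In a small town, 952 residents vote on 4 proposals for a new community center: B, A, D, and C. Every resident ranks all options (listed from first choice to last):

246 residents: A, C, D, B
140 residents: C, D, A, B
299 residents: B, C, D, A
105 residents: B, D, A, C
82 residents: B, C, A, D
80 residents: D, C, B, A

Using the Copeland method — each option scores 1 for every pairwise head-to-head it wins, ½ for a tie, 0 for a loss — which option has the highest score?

B

B: beats A, D, and C → score 3.
A: loses to B, D, and C → score 0.
D: beats A; loses to B and C → score 1.
C: beats A and D; loses to B → score 2.
B has the best pairwise record.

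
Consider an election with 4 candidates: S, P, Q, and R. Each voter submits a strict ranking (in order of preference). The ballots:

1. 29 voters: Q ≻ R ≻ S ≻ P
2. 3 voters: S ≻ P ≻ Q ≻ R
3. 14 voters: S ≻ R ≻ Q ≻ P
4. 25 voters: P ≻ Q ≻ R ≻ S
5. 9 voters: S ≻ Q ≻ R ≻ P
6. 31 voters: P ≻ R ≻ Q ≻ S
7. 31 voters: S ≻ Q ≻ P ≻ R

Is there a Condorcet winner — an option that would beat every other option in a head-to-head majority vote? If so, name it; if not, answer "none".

Q

Q vs S: 85–57 for Q.
Q vs P: 83–59 for Q.
Q vs R: 97–45 for Q.
Q beats every other option head-to-head.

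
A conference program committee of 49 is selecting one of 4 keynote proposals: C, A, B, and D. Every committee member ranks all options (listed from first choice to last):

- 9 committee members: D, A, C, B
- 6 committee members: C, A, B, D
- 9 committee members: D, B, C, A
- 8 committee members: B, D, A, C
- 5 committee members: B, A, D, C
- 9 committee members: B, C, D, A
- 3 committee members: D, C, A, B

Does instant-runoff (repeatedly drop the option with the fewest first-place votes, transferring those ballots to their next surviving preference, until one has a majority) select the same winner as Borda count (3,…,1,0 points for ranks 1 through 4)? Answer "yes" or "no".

no

Instant-runoff — R1 C 6, A 0, B 22, D 21 (A out); R2 C 6, B 22, D 21 (C out); R3 B 28, D 21 (B winner). Winner: B.
Borda — scores: C 60, A 51, B 90, D 93. Winner: D.
The two methods disagree.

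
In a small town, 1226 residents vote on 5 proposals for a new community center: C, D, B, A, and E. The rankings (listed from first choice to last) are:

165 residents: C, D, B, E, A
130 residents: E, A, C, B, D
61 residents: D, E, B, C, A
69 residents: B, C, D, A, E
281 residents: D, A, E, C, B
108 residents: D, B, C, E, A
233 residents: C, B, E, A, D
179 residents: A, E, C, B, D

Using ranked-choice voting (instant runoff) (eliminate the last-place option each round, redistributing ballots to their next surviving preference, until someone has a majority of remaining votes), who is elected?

Round 1: C 398, D 450, B 69, A 179, E 130. Eliminate B.
Round 2: C 467, D 450, A 179, E 130. Eliminate E.
Round 3: C 467, D 450, A 309. Eliminate A.
Round 4: C 776, D 450. C has a majority.

C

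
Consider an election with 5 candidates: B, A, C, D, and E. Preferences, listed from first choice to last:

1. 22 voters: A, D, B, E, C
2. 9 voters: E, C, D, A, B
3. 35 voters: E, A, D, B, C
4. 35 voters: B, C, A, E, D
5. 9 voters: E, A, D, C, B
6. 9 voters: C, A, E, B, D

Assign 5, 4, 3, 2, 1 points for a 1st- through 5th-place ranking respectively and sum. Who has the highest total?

A

B: 22·3 + 9·1 + 35·2 + 35·5 + 9·1 + 9·2 = 347
A: 22·5 + 9·2 + 35·4 + 35·3 + 9·4 + 9·4 = 445
C: 22·1 + 9·4 + 35·1 + 35·4 + 9·2 + 9·5 = 296
D: 22·4 + 9·3 + 35·3 + 35·1 + 9·3 + 9·1 = 291
E: 22·2 + 9·5 + 35·5 + 35·2 + 9·5 + 9·3 = 406
A has the highest Borda score (445).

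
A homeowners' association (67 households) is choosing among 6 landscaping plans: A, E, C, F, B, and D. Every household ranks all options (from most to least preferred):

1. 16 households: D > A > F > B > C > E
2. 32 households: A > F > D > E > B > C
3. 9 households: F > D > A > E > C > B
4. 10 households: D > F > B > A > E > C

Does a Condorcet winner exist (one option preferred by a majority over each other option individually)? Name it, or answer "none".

none

Checking pairwise contests:
D beats A 35–32.
A beats E 67–0.
A beats C 67–0.
A beats F 48–19.
A beats B 57–10.
F beats D 41–26.
Every option loses at least one head-to-head, so there is no Condorcet winner.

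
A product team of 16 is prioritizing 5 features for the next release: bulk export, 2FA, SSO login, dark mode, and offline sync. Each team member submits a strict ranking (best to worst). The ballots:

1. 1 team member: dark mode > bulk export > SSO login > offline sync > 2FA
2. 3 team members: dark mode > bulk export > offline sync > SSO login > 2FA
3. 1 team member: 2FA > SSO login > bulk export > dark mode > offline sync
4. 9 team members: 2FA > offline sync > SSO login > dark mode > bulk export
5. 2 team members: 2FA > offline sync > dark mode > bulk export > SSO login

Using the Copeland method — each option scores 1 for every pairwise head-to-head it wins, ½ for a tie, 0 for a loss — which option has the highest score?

2FA

bulk export: loses to 2FA, SSO login, dark mode, and offline sync → score 0.
2FA: beats bulk export, SSO login, dark mode, and offline sync → score 4.
SSO login: beats bulk export and dark mode; loses to 2FA and offline sync → score 2.
dark mode: beats bulk export; loses to 2FA, SSO login, and offline sync → score 1.
offline sync: beats bulk export, SSO login, and dark mode; loses to 2FA → score 3.
2FA has the best pairwise record.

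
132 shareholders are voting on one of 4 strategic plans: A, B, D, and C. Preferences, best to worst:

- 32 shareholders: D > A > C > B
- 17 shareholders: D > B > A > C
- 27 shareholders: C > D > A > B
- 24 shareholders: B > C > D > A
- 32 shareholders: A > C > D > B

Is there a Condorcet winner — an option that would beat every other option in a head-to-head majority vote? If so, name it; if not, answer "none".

Checking pairwise contests:
D beats A 100–32.
A beats B 91–41.
C beats D 83–49.
A beats C 81–51.
Every option loses at least one head-to-head, so there is no Condorcet winner.

none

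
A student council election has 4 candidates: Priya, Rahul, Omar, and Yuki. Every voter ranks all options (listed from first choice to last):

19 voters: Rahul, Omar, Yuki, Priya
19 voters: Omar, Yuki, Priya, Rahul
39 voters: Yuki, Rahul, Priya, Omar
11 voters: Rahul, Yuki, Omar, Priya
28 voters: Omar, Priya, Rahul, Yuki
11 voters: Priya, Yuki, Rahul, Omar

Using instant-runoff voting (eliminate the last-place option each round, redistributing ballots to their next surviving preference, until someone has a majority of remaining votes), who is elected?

Round 1: Priya 11, Rahul 30, Omar 47, Yuki 39. Eliminate Priya.
Round 2: Rahul 30, Omar 47, Yuki 50. Eliminate Rahul.
Round 3: Omar 66, Yuki 61. Omar has a majority.

Omar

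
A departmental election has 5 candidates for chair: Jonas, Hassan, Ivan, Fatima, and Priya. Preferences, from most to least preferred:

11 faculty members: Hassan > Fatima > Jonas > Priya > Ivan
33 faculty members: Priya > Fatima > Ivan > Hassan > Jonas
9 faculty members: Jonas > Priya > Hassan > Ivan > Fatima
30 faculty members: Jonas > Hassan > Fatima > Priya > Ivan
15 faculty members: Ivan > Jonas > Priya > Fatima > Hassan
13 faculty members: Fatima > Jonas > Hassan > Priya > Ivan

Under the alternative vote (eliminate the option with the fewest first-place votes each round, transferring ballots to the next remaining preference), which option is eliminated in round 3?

Round 1: Jonas 39, Hassan 11, Ivan 15, Fatima 13, Priya 33. Eliminate Hassan.
Round 2: Jonas 39, Ivan 15, Fatima 24, Priya 33. Eliminate Ivan.
Round 3: Jonas 54, Fatima 24, Priya 33. Eliminate Fatima.

Fatima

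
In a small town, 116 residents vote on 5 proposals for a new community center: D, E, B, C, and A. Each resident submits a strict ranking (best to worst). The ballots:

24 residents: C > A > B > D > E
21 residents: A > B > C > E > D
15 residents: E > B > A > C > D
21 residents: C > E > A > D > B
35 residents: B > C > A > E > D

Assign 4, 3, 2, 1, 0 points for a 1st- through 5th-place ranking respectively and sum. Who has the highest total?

D: 24·1 + 21·0 + 15·0 + 21·1 + 35·0 = 45
E: 24·0 + 21·1 + 15·4 + 21·3 + 35·1 = 179
B: 24·2 + 21·3 + 15·3 + 21·0 + 35·4 = 296
C: 24·4 + 21·2 + 15·1 + 21·4 + 35·3 = 342
A: 24·3 + 21·4 + 15·2 + 21·2 + 35·2 = 298
C has the highest Borda score (342).

C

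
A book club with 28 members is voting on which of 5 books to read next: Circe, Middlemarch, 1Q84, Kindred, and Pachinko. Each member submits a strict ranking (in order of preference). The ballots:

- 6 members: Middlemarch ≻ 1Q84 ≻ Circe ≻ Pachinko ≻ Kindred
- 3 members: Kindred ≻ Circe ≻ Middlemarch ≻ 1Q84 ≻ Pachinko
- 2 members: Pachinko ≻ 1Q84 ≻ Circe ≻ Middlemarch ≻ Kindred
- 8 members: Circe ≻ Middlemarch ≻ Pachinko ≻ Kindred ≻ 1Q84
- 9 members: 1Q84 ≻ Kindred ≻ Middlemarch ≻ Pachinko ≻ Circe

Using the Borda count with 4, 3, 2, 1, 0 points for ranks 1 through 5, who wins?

Circe: 6·2 + 3·3 + 2·2 + 8·4 + 9·0 = 57
Middlemarch: 6·4 + 3·2 + 2·1 + 8·3 + 9·2 = 74
1Q84: 6·3 + 3·1 + 2·3 + 8·0 + 9·4 = 63
Kindred: 6·0 + 3·4 + 2·0 + 8·1 + 9·3 = 47
Pachinko: 6·1 + 3·0 + 2·4 + 8·2 + 9·1 = 39
Middlemarch has the highest Borda score (74).

Middlemarch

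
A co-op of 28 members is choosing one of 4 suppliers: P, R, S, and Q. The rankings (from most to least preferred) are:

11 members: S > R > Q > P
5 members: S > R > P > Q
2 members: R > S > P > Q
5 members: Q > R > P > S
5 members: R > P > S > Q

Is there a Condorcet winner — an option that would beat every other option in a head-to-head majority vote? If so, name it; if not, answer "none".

S vs P: 18–10 for S.
S vs R: 16–12 for S.
S vs Q: 23–5 for S.
S beats every other option head-to-head.

S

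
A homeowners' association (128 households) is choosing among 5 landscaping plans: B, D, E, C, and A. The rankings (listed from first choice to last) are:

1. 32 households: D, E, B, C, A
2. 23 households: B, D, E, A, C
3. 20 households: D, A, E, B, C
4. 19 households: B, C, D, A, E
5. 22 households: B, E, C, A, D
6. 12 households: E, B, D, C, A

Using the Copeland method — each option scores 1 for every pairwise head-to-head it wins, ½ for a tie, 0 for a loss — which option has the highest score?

B

B: beats D, C, and A; ties E → score 3.5.
D: beats E, C, and A; loses to B → score 3.
E: beats C and A; ties B; loses to D → score 2.5.
C: beats A; loses to B, D, and E → score 1.
A: loses to B, D, E, and C → score 0.
B has the best pairwise record.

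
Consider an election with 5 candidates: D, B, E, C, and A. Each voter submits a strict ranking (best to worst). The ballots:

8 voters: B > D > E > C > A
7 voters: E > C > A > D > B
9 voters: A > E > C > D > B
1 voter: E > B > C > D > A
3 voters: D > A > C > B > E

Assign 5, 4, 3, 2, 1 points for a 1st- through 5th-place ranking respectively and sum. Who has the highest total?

E

D: 8·4 + 7·2 + 9·2 + 1·2 + 3·5 = 81
B: 8·5 + 7·1 + 9·1 + 1·4 + 3·2 = 66
E: 8·3 + 7·5 + 9·4 + 1·5 + 3·1 = 103
C: 8·2 + 7·4 + 9·3 + 1·3 + 3·3 = 83
A: 8·1 + 7·3 + 9·5 + 1·1 + 3·4 = 87
E has the highest Borda score (103).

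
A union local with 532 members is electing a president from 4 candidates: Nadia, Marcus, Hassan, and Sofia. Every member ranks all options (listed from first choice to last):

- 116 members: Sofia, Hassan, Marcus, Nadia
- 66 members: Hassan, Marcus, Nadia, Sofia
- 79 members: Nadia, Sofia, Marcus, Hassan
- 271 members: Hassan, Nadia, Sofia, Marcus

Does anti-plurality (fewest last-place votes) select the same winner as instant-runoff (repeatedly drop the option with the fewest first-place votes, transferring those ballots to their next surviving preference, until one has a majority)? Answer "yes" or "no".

Anti-plurality — last-place votes: Nadia 116, Marcus 271, Hassan 79, Sofia 66. Winner: Sofia.
Instant-runoff — R1 Nadia 79, Marcus 0, Hassan 337, Sofia 116 (Hassan winner). Winner: Hassan.
The two methods disagree.

no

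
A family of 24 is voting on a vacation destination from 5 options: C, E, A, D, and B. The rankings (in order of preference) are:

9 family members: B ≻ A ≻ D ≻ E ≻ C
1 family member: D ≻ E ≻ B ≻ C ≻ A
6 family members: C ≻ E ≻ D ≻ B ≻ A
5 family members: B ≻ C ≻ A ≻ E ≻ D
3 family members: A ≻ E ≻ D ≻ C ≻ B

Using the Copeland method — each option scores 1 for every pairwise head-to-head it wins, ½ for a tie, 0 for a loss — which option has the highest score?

C: ties A; loses to E, D, and B → score 0.5.
E: beats C and D; loses to A and B → score 2.
A: beats E and D; ties C; loses to B → score 2.5.
D: beats C; loses to E, A, and B → score 1.
B: beats C, E, A, and D → score 4.
B has the best pairwise record.

B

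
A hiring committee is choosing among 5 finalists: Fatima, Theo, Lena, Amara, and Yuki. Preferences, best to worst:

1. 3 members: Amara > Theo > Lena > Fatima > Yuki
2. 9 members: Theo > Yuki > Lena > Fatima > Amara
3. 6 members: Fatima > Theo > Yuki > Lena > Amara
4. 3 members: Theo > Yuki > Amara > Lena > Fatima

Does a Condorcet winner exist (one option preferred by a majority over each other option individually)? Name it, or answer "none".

Theo vs Fatima: 15–6 for Theo.
Theo vs Lena: 21–0 for Theo.
Theo vs Amara: 18–3 for Theo.
Theo vs Yuki: 21–0 for Theo.
Theo beats every other option head-to-head.

Theo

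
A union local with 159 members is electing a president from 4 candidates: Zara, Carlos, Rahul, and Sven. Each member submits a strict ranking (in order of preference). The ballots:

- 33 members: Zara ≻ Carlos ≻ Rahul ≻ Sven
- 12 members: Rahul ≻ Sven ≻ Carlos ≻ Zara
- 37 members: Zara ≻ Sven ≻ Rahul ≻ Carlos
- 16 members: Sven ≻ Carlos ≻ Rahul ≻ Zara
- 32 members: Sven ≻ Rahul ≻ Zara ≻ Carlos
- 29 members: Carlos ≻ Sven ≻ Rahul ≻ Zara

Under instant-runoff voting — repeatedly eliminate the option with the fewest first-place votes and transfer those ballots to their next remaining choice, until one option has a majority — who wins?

Round 1: Zara 70, Carlos 29, Rahul 12, Sven 48. Eliminate Rahul.
Round 2: Zara 70, Carlos 29, Sven 60. Eliminate Carlos.
Round 3: Zara 70, Sven 89. Sven has a majority.

Sven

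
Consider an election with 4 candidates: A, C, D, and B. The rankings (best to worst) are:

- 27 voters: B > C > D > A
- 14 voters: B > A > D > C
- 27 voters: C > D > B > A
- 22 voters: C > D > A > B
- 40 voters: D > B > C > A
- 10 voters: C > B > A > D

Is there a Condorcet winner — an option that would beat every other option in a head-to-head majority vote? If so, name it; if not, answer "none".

Checking pairwise contests:
C beats A 126–14.
B beats C 81–59.
C beats D 86–54.
D beats B 89–51.
Every option loses at least one head-to-head, so there is no Condorcet winner.

none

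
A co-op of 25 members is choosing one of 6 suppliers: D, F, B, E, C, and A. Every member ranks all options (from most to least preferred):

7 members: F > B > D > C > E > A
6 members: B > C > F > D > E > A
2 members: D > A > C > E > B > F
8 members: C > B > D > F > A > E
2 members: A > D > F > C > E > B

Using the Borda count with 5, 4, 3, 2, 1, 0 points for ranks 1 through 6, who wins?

D: 7·3 + 6·2 + 2·5 + 8·3 + 2·4 = 75
F: 7·5 + 6·3 + 2·0 + 8·2 + 2·3 = 75
B: 7·4 + 6·5 + 2·1 + 8·4 + 2·0 = 92
E: 7·1 + 6·1 + 2·2 + 8·0 + 2·1 = 19
C: 7·2 + 6·4 + 2·3 + 8·5 + 2·2 = 88
A: 7·0 + 6·0 + 2·4 + 8·1 + 2·5 = 26
B has the highest Borda score (92).

B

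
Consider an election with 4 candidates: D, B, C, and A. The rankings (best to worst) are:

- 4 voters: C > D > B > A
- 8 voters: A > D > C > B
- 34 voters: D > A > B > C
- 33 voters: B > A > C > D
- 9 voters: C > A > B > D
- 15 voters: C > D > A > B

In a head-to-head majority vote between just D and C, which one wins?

C

Voters preferring D to C: 42; preferring C to D: 61.
C wins the head-to-head.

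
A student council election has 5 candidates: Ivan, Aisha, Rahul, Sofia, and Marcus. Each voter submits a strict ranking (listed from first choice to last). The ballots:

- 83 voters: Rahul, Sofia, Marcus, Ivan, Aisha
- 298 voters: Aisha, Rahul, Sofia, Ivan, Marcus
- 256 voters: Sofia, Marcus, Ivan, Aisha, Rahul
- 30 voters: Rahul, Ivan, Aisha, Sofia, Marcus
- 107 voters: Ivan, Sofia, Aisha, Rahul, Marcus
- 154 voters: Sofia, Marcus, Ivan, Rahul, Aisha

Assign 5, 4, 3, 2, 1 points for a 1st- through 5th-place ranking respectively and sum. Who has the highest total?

Sofia

Ivan: 83·2 + 298·2 + 256·3 + 30·4 + 107·5 + 154·3 = 2647
Aisha: 83·1 + 298·5 + 256·2 + 30·3 + 107·3 + 154·1 = 2650
Rahul: 83·5 + 298·4 + 256·1 + 30·5 + 107·2 + 154·2 = 2535
Sofia: 83·4 + 298·3 + 256·5 + 30·2 + 107·4 + 154·5 = 3764
Marcus: 83·3 + 298·1 + 256·4 + 30·1 + 107·1 + 154·4 = 2324
Sofia has the highest Borda score (3764).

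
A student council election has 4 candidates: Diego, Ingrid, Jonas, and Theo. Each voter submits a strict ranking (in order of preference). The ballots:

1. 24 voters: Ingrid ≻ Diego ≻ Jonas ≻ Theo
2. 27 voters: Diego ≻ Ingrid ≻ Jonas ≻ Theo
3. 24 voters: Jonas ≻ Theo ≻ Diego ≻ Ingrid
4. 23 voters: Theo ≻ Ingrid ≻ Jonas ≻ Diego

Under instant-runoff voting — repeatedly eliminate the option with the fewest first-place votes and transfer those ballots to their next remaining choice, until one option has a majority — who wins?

Round 1: Diego 27, Ingrid 24, Jonas 24, Theo 23. Eliminate Theo.
Round 2: Diego 27, Ingrid 47, Jonas 24. Eliminate Jonas.
Round 3: Diego 51, Ingrid 47. Diego has a majority.

Diego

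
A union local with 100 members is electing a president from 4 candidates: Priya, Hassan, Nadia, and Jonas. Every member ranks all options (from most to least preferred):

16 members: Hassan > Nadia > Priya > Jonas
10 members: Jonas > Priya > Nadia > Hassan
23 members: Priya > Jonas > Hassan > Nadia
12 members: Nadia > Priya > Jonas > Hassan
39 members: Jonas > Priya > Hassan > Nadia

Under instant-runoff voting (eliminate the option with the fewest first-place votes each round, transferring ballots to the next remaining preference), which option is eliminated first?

Nadia

Round 1: Priya 23, Hassan 16, Nadia 12, Jonas 49. Eliminate Nadia.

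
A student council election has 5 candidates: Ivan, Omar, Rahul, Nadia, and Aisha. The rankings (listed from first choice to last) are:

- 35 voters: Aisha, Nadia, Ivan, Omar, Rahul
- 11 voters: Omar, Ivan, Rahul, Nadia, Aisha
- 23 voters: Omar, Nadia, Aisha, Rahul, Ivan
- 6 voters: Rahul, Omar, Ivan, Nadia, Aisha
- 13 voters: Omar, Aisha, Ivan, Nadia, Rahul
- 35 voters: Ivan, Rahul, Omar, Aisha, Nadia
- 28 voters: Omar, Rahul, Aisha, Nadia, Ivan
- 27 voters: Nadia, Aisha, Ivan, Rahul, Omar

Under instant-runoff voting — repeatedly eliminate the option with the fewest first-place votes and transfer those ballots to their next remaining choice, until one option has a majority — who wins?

Omar

Round 1: Ivan 35, Omar 75, Rahul 6, Nadia 27, Aisha 35. Eliminate Rahul.
Round 2: Ivan 35, Omar 81, Nadia 27, Aisha 35. Eliminate Nadia.
Round 3: Ivan 35, Omar 81, Aisha 62. Eliminate Ivan.
Round 4: Omar 116, Aisha 62. Omar has a majority.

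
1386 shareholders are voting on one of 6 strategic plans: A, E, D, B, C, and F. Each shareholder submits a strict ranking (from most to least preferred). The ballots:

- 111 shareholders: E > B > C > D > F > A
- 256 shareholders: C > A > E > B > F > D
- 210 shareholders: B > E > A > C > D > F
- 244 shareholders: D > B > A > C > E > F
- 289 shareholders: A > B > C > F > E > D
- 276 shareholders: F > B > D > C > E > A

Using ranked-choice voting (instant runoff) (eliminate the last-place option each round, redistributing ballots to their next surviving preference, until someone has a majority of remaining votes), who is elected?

B

Round 1: A 289, E 111, D 244, B 210, C 256, F 276. Eliminate E.
Round 2: A 289, D 244, B 321, C 256, F 276. Eliminate D.
Round 3: A 289, B 565, C 256, F 276. Eliminate C.
Round 4: A 545, B 565, F 276. Eliminate F.
Round 5: A 545, B 841. B has a majority.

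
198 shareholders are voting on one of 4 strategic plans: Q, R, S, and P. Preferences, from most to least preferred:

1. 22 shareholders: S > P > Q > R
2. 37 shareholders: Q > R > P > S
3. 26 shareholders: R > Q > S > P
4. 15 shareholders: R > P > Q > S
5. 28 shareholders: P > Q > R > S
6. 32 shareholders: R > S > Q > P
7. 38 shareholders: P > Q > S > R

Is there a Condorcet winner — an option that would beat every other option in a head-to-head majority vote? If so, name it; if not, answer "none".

none

Checking pairwise contests:
P beats Q 103–95.
Q beats R 125–73.
Q beats S 144–54.
R beats P 110–88.
Every option loses at least one head-to-head, so there is no Condorcet winner.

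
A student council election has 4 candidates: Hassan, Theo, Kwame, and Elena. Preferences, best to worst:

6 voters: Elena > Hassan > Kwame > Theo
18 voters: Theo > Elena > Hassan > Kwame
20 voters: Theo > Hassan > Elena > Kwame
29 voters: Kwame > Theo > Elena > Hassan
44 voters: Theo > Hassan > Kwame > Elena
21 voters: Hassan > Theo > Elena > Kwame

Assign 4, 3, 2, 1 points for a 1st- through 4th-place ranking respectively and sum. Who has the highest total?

Theo

Hassan: 6·3 + 18·2 + 20·3 + 29·1 + 44·3 + 21·4 = 359
Theo: 6·1 + 18·4 + 20·4 + 29·3 + 44·4 + 21·3 = 484
Kwame: 6·2 + 18·1 + 20·1 + 29·4 + 44·2 + 21·1 = 275
Elena: 6·4 + 18·3 + 20·2 + 29·2 + 44·1 + 21·2 = 262
Theo has the highest Borda score (484).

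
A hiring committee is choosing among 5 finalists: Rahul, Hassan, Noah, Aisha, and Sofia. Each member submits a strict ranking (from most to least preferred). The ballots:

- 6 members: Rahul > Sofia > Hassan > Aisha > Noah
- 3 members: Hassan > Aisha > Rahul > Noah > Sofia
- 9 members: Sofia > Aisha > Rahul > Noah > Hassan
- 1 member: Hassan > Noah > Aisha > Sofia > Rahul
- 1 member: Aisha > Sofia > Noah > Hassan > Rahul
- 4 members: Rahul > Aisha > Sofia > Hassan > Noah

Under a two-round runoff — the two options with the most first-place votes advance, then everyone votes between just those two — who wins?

Rahul

Round 1 first-place votes: Rahul 10, Hassan 4, Noah 0, Aisha 1, Sofia 9.
Rahul and Sofia advance.
Runoff: Rahul is preferred to Sofia by 13 voters; Sofia by 11.
Rahul wins the runoff.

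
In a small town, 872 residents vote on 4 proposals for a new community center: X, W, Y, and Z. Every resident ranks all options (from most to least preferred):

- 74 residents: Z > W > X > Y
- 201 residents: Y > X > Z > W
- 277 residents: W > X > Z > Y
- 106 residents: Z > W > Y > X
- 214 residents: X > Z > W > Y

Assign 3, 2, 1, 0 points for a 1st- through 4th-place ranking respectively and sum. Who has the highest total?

X: 74·1 + 201·2 + 277·2 + 106·0 + 214·3 = 1672
W: 74·2 + 201·0 + 277·3 + 106·2 + 214·1 = 1405
Y: 74·0 + 201·3 + 277·0 + 106·1 + 214·0 = 709
Z: 74·3 + 201·1 + 277·1 + 106·3 + 214·2 = 1446
X has the highest Borda score (1672).

X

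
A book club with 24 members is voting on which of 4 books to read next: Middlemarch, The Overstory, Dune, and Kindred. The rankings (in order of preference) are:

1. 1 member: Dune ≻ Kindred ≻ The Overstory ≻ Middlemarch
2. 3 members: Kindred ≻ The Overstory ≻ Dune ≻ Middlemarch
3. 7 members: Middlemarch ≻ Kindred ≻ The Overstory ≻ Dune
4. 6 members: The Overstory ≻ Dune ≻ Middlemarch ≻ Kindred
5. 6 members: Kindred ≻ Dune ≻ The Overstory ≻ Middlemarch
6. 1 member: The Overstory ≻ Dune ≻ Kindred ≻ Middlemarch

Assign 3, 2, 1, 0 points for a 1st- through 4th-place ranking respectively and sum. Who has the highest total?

Kindred

Middlemarch: 1·0 + 3·0 + 7·3 + 6·1 + 6·0 + 1·0 = 27
The Overstory: 1·1 + 3·2 + 7·1 + 6·3 + 6·1 + 1·3 = 41
Dune: 1·3 + 3·1 + 7·0 + 6·2 + 6·2 + 1·2 = 32
Kindred: 1·2 + 3·3 + 7·2 + 6·0 + 6·3 + 1·1 = 44
Kindred has the highest Borda score (44).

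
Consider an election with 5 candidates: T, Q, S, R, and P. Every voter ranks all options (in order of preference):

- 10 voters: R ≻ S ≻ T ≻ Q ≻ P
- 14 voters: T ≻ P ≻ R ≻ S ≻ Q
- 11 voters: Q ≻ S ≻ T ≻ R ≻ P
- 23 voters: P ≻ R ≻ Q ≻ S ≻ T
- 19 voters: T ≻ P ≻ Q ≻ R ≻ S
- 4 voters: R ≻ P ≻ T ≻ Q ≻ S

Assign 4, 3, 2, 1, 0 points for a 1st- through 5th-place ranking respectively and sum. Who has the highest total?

T: 10·2 + 14·4 + 11·2 + 23·0 + 19·4 + 4·2 = 182
Q: 10·1 + 14·0 + 11·4 + 23·2 + 19·2 + 4·1 = 142
S: 10·3 + 14·1 + 11·3 + 23·1 + 19·0 + 4·0 = 100
R: 10·4 + 14·2 + 11·1 + 23·3 + 19·1 + 4·4 = 183
P: 10·0 + 14·3 + 11·0 + 23·4 + 19·3 + 4·3 = 203
P has the highest Borda score (203).

P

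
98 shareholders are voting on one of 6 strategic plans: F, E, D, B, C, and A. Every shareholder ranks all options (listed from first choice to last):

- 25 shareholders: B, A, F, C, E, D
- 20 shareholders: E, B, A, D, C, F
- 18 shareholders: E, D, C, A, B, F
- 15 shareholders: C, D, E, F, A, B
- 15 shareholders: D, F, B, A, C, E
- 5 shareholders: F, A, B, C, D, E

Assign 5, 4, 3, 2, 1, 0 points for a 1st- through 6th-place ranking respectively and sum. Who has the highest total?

F: 25·3 + 20·0 + 18·0 + 15·2 + 15·4 + 5·5 = 190
E: 25·1 + 20·5 + 18·5 + 15·3 + 15·0 + 5·0 = 260
D: 25·0 + 20·2 + 18·4 + 15·4 + 15·5 + 5·1 = 252
B: 25·5 + 20·4 + 18·1 + 15·0 + 15·3 + 5·3 = 283
C: 25·2 + 20·1 + 18·3 + 15·5 + 15·1 + 5·2 = 224
A: 25·4 + 20·3 + 18·2 + 15·1 + 15·2 + 5·4 = 261
B has the highest Borda score (283).

B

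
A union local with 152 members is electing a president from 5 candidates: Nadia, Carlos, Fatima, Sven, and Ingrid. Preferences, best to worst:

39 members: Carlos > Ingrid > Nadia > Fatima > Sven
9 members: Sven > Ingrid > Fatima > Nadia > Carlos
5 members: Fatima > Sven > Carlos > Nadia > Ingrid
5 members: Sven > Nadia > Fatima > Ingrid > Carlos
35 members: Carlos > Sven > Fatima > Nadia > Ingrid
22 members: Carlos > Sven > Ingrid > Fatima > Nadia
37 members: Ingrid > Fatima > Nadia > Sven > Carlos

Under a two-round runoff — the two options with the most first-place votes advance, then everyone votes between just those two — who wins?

Round 1 first-place votes: Nadia 0, Carlos 96, Fatima 5, Sven 14, Ingrid 37.
Carlos and Ingrid advance.
Runoff: Carlos is preferred to Ingrid by 101 voters; Ingrid by 51.
Carlos wins the runoff.

Carlos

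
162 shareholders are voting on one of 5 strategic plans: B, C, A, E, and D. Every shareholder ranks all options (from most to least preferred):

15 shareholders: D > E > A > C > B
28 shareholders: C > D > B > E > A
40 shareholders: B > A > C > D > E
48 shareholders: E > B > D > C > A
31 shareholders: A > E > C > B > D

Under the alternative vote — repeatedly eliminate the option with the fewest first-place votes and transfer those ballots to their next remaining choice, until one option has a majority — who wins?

E

Round 1: B 40, C 28, A 31, E 48, D 15. Eliminate D.
Round 2: B 40, C 28, A 31, E 63. Eliminate C.
Round 3: B 68, A 31, E 63. Eliminate A.
Round 4: B 68, E 94. E has a majority.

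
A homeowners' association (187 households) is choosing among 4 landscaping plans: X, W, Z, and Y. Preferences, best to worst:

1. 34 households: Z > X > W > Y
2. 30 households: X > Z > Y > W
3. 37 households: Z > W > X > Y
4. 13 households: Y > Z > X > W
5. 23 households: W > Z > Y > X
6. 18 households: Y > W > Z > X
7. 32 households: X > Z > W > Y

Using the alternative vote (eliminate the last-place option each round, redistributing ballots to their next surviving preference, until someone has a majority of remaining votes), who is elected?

Z

Round 1: X 62, W 23, Z 71, Y 31. Eliminate W.
Round 2: X 62, Z 94, Y 31. Z has a majority.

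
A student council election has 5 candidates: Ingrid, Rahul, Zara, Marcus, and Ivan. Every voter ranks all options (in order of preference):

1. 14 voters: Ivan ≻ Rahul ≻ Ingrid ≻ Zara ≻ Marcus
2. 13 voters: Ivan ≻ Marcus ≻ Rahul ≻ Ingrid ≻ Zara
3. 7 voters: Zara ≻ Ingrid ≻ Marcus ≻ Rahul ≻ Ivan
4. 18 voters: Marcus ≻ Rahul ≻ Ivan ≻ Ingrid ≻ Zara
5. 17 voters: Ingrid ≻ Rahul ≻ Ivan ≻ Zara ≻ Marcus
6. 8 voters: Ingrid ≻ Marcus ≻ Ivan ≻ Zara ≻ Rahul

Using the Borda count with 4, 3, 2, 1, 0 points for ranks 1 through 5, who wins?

Ivan

Ingrid: 14·2 + 13·1 + 7·3 + 18·1 + 17·4 + 8·4 = 180
Rahul: 14·3 + 13·2 + 7·1 + 18·3 + 17·3 + 8·0 = 180
Zara: 14·1 + 13·0 + 7·4 + 18·0 + 17·1 + 8·1 = 67
Marcus: 14·0 + 13·3 + 7·2 + 18·4 + 17·0 + 8·3 = 149
Ivan: 14·4 + 13·4 + 7·0 + 18·2 + 17·2 + 8·2 = 194
Ivan has the highest Borda score (194).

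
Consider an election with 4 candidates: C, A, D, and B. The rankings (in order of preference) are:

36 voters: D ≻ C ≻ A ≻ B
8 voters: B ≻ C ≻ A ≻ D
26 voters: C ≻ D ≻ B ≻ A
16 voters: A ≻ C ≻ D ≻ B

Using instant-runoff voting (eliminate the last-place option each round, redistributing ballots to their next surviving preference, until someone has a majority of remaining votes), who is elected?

Round 1: C 26, A 16, D 36, B 8. Eliminate B.
Round 2: C 34, A 16, D 36. Eliminate A.
Round 3: C 50, D 36. C has a majority.

C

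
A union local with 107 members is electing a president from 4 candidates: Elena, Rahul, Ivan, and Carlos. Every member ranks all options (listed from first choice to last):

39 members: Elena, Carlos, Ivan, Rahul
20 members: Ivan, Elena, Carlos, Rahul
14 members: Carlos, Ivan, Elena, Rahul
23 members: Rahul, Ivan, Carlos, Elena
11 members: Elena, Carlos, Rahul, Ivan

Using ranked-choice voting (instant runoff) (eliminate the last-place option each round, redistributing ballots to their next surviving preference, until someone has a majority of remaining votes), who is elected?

Ivan

Round 1: Elena 50, Rahul 23, Ivan 20, Carlos 14. Eliminate Carlos.
Round 2: Elena 50, Rahul 23, Ivan 34. Eliminate Rahul.
Round 3: Elena 50, Ivan 57. Ivan has a majority.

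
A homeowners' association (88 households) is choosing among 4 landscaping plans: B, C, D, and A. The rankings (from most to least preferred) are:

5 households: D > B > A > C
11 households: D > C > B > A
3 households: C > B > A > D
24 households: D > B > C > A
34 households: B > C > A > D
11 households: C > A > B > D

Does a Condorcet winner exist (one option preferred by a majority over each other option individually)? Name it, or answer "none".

B

B vs C: 63–25 for B.
B vs D: 48–40 for B.
B vs A: 77–11 for B.
B beats every other option head-to-head.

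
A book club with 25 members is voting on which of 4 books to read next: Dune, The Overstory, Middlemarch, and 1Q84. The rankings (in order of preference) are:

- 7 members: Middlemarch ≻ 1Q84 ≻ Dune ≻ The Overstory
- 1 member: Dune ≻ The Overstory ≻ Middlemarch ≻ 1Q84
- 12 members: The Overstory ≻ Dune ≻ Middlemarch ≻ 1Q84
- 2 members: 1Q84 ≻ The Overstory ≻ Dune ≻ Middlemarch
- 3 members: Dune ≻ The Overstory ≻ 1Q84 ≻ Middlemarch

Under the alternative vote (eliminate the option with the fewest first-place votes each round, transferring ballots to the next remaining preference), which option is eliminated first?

1Q84

Round 1: Dune 4, The Overstory 12, Middlemarch 7, 1Q84 2. Eliminate 1Q84.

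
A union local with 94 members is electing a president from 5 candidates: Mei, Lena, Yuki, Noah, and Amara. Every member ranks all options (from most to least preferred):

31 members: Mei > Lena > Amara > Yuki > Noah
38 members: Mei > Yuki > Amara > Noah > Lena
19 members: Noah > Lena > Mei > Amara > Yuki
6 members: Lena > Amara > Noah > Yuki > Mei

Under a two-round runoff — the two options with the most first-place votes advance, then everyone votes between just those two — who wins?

Mei

Round 1 first-place votes: Mei 69, Lena 6, Yuki 0, Noah 19, Amara 0.
Mei and Noah advance.
Runoff: Mei is preferred to Noah by 69 voters; Noah by 25.
Mei wins the runoff.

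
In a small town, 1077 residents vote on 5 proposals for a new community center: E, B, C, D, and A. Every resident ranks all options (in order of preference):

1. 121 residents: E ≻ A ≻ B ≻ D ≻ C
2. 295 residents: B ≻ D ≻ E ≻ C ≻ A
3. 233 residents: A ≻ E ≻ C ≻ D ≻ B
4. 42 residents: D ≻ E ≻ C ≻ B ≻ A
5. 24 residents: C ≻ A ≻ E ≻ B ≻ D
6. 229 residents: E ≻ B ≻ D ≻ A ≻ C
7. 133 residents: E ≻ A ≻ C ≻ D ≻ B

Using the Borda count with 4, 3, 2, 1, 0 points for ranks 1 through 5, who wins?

E

E: 121·4 + 295·2 + 233·3 + 42·3 + 24·2 + 229·4 + 133·4 = 3395
B: 121·2 + 295·4 + 233·0 + 42·1 + 24·1 + 229·3 + 133·0 = 2175
C: 121·0 + 295·1 + 233·2 + 42·2 + 24·4 + 229·0 + 133·2 = 1207
D: 121·1 + 295·3 + 233·1 + 42·4 + 24·0 + 229·2 + 133·1 = 1998
A: 121·3 + 295·0 + 233·4 + 42·0 + 24·3 + 229·1 + 133·3 = 1995
E has the highest Borda score (3395).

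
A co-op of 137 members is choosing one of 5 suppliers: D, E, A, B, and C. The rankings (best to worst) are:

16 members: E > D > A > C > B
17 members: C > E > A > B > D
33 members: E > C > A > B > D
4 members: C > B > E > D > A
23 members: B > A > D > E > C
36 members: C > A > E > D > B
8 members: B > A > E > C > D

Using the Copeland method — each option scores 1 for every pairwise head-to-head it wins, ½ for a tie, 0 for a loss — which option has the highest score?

D: loses to E, A, B, and C → score 0.
E: beats D, A, B, and C → score 4.
A: beats D and B; loses to E and C → score 2.
B: beats D; loses to E, A, and C → score 1.
C: beats D, A, and B; loses to E → score 3.
E has the best pairwise record.

E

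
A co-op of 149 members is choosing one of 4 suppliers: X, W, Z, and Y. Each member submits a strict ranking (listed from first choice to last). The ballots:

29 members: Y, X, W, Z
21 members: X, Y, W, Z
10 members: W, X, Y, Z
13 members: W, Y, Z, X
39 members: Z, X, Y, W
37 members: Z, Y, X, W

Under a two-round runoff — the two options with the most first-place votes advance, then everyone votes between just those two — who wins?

Z

Round 1 first-place votes: X 21, W 23, Z 76, Y 29.
Z and Y advance.
Runoff: Z is preferred to Y by 76 voters; Y by 73.
Z wins the runoff.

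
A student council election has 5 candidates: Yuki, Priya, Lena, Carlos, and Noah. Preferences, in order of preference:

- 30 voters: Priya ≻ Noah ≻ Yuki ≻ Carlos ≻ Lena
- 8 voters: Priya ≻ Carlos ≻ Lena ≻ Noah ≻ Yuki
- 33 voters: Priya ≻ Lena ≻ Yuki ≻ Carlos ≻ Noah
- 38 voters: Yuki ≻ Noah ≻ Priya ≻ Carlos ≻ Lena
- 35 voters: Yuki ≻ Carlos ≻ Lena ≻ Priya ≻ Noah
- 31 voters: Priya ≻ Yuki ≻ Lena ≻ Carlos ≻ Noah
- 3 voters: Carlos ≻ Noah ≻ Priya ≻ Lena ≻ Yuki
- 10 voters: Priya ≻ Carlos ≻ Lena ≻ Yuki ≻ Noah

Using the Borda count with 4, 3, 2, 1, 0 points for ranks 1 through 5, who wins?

Yuki: 30·2 + 8·0 + 33·2 + 38·4 + 35·4 + 31·3 + 3·0 + 10·1 = 521
Priya: 30·4 + 8·4 + 33·4 + 38·2 + 35·1 + 31·4 + 3·2 + 10·4 = 565
Lena: 30·0 + 8·2 + 33·3 + 38·0 + 35·2 + 31·2 + 3·1 + 10·2 = 270
Carlos: 30·1 + 8·3 + 33·1 + 38·1 + 35·3 + 31·1 + 3·4 + 10·3 = 303
Noah: 30·3 + 8·1 + 33·0 + 38·3 + 35·0 + 31·0 + 3·3 + 10·0 = 221
Priya has the highest Borda score (565).

Priya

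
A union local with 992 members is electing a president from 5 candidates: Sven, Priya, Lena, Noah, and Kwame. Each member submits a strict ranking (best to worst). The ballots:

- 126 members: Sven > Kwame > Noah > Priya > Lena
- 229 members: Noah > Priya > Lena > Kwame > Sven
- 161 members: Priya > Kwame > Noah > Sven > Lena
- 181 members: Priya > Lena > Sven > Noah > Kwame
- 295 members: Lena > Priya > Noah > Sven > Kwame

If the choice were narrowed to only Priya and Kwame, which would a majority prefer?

Priya

Voters preferring Priya to Kwame: 866; preferring Kwame to Priya: 126.
Priya wins the head-to-head.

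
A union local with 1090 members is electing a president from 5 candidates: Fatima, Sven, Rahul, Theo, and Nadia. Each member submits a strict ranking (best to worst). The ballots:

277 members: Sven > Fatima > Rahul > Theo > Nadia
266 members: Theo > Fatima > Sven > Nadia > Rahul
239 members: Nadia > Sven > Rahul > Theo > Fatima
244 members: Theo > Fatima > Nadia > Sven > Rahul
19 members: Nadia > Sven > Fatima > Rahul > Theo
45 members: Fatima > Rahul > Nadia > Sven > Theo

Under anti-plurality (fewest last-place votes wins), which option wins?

Last-place votes: Fatima 239, Sven 0, Rahul 510, Theo 64, Nadia 277.
Sven is ranked last by the fewest voters, so Sven wins.

Sven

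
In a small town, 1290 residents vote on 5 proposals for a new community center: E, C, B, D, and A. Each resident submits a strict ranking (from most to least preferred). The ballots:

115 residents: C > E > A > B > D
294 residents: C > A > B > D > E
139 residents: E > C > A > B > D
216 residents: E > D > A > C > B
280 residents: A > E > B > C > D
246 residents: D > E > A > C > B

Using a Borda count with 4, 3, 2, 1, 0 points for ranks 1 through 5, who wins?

E: 115·3 + 294·0 + 139·4 + 216·4 + 280·3 + 246·3 = 3343
C: 115·4 + 294·4 + 139·3 + 216·1 + 280·1 + 246·1 = 2795
B: 115·1 + 294·2 + 139·1 + 216·0 + 280·2 + 246·0 = 1402
D: 115·0 + 294·1 + 139·0 + 216·3 + 280·0 + 246·4 = 1926
A: 115·2 + 294·3 + 139·2 + 216·2 + 280·4 + 246·2 = 3434
A has the highest Borda score (3434).

A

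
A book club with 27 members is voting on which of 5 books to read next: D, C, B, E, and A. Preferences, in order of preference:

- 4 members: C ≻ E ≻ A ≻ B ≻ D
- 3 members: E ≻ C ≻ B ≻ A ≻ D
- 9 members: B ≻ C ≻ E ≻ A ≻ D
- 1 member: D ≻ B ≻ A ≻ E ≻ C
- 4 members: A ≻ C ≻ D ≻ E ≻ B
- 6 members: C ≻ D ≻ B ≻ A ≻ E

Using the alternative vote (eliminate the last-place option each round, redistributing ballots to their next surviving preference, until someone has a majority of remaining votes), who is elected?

Round 1: D 1, C 10, B 9, E 3, A 4. Eliminate D.
Round 2: C 10, B 10, E 3, A 4. Eliminate E.
Round 3: C 13, B 10, A 4. Eliminate A.
Round 4: C 17, B 10. C has a majority.

C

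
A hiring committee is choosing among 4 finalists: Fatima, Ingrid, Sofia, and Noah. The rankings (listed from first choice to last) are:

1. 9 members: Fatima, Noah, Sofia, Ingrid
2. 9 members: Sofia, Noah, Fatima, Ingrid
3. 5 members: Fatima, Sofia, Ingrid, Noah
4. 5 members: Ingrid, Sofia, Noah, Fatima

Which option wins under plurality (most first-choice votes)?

Fatima

First-place votes: Fatima 14, Ingrid 5, Sofia 9, Noah 0.
Fatima has the most first-place votes.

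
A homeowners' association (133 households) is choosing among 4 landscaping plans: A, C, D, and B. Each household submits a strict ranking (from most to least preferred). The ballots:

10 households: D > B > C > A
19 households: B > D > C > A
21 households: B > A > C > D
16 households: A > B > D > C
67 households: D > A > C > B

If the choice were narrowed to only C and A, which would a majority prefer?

Voters preferring C to A: 29; preferring A to C: 104.
A wins the head-to-head.

A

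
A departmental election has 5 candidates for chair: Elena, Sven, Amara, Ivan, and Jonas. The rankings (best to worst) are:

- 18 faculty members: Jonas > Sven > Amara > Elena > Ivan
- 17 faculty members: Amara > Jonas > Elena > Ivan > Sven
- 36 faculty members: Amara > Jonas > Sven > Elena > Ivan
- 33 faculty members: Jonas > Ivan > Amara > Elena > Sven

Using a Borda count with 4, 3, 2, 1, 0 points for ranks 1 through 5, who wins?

Jonas

Elena: 18·1 + 17·2 + 36·1 + 33·1 = 121
Sven: 18·3 + 17·0 + 36·2 + 33·0 = 126
Amara: 18·2 + 17·4 + 36·4 + 33·2 = 314
Ivan: 18·0 + 17·1 + 36·0 + 33·3 = 116
Jonas: 18·4 + 17·3 + 36·3 + 33·4 = 363
Jonas has the highest Borda score (363).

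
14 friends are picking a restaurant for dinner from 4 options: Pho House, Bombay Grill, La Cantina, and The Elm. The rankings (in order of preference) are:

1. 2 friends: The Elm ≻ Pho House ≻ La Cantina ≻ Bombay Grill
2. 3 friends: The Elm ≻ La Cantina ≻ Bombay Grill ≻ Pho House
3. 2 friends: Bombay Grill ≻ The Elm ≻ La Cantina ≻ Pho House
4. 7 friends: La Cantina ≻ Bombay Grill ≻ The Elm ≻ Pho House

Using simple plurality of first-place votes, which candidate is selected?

First-place votes: Pho House 0, Bombay Grill 2, La Cantina 7, The Elm 5.
La Cantina has the most first-place votes.

La Cantina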